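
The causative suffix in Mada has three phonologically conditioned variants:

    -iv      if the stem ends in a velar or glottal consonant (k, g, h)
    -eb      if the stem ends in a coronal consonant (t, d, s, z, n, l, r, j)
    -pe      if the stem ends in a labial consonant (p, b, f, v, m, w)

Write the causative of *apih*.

apihiv

*apih*: final consonant = /h/, velar/glottal → -iv → *apihiv*.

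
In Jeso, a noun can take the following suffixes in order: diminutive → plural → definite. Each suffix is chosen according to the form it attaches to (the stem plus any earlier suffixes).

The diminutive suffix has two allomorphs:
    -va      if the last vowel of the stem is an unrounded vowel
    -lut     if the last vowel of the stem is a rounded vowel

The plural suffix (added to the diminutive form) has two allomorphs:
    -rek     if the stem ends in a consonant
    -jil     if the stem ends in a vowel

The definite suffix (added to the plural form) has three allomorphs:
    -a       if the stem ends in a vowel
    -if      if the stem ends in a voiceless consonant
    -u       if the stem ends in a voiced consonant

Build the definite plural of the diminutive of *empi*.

empivajilu

*empi* — last vowel /i/ (an unrounded vowel) → -va → *empiva*.
Since the final sound of the diminutive form *empiva* is /a/ (a vowel), it takes -jil, giving *empivajil*.
The final sound of the plural form *empivajil* is /l/, which is a voiced consonant, so the definite suffix is -u, giving *empivajilu*.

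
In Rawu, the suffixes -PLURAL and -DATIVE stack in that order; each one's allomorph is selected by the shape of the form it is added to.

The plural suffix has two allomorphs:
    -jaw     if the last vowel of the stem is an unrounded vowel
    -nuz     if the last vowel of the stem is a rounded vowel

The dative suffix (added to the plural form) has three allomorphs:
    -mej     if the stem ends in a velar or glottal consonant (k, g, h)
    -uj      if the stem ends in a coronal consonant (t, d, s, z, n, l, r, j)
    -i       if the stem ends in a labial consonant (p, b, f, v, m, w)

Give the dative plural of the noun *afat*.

afatjawi

*afat*: last vowel = /a/, an unrounded vowel → -jaw → *afatjaw*.
Since the final consonant of the plural form *afatjaw* is /w/ (labial), it takes -i, giving *afatjawi*.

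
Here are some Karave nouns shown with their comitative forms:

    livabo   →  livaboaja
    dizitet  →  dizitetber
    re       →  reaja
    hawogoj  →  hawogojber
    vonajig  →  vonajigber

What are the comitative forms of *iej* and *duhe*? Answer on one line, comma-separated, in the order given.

iejber, duheaja

Looking at the final sound of each stem: -ber when the stem ends in a consonant (*dizitet*, *hawogoj*, *vonajig*); -aja when the stem ends in a vowel (*livabo*, *re*).
Since the final sound of *iej* is /j/ (a consonant), it takes -ber, giving *iejber*.
*duhe*: final sound = /e/, a vowel → -aja → *duheaja*.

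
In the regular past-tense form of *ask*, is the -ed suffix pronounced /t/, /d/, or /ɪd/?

/t/

The stem *ask* ends in a voiceless consonant other than /t/.
The -ed suffix is realized as /ɪd/ after /t, d/; as /t/ after other voiceless consonants; and as /d/ after other voiced sounds.
So -ed on *ask* is pronounced /t/.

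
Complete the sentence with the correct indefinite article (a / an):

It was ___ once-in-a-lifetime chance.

a

The indefinite article is chosen by the initial *sound* of the following word, not its spelling.
*once-in-a-lifetime* begins with the sound /wʌ/ (*once* pronounced with initial /w/) — a consonant sound.
So the article is *a*: It was a once-in-a-lifetime chance.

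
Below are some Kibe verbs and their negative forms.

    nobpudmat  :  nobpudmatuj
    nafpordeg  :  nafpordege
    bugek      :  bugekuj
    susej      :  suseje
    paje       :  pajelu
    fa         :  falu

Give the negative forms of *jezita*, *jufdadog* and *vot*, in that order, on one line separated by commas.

Looking at the final sound of each stem: -uj when the stem ends in a voiceless consonant (*nobpudmat*, *bugek*); -e when the stem ends in a voiced consonant (*nafpordeg*, *susej*); -lu when the stem ends in a vowel (*paje*, *fa*).
The final sound of *jezita* is /a/, which is a vowel, so the suffix is -lu, giving *jezitalu*.
Since the final sound of *jufdadog* is /g/ (a voiced consonant), it takes -e, giving *jufdadoge*.
The final sound of *vot* is /t/, which is a voiceless consonant, so the suffix is -uj, giving *votuj*.

jezitalu, jufdadoge, votuj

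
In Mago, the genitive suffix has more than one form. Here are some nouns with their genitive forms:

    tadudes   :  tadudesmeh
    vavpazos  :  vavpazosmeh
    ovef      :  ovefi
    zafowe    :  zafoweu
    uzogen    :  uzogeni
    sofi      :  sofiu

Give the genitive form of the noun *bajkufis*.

bajkufismeh

The suffix is conditioned by the final sound: -meh when the stem ends in a sibilant (*tadudes*, *vavpazos*); -i when the stem ends in a non-sibilant consonant (*ovef*, *uzogen*); -u when the stem ends in a vowel (*zafowe*, *sofi*).
Since the final sound of *bajkufis* is /s/ (a sibilant), it takes -meh, giving *bajkufismeh*.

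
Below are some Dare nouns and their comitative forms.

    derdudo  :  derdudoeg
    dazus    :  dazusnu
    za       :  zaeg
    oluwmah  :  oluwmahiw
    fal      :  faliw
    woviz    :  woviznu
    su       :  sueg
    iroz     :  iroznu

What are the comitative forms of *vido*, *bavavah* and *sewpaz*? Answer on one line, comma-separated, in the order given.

vidoeg, bavavahiw, sewpaznu

The suffix is conditioned by the final sound: -nu when the stem ends in a sibilant (*dazus*, *woviz*, *iroz*); -iw when the stem ends in a non-sibilant consonant (*oluwmah*, *fal*); -eg when the stem ends in a vowel (*derdudo*, *za*, *su*).
Since the final sound of *vido* is /o/ (a vowel), it takes -eg, giving *vidoeg*.
*bavavah* — final sound /h/ (a non-sibilant consonant) → -iw → *bavavahiw*.
Since the final sound of *sewpaz* is /z/ (a sibilant), it takes -nu, giving *sewpaznu*.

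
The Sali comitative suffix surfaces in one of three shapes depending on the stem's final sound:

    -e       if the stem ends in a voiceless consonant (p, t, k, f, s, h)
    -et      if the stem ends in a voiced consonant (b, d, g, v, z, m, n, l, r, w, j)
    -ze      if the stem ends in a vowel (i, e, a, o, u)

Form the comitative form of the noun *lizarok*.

lizaroke

The final sound of *lizarok* is /k/, which is a voiceless consonant, so the suffix is -e, giving *lizaroke*.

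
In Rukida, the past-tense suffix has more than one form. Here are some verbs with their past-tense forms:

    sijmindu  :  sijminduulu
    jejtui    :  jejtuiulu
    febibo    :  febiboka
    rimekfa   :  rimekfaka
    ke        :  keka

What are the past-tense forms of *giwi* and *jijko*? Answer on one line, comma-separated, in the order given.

giwiulu, jijkoka

The suffix is conditioned by the last vowel: -ulu when the last vowel of the stem is a high vowel (*sijmindu*, *jejtui*); -ka when the last vowel of the stem is a non-high vowel (*febibo*, *rimekfa*, *ke*).
The last vowel of *giwi* is /i/, which is a high vowel, so the suffix is -ulu, giving *giwiulu*.
The last vowel of *jijko* is /o/, which is a non-high vowel, so the suffix is -ka, giving *jijkoka*.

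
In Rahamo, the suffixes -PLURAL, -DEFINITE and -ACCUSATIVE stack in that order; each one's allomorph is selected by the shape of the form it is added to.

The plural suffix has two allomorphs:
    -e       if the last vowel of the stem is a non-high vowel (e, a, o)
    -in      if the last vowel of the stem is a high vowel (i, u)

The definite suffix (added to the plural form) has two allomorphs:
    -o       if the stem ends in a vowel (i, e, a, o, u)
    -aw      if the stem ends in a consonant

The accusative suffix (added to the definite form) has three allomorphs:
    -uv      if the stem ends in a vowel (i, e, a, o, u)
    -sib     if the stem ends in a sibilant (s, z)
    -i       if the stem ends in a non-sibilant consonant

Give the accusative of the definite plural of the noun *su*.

suinawi

*su* — last vowel /u/ (a high vowel) → -in → *suin*.
Since the final sound of the plural form *suin* is /n/ (a consonant), it takes -aw, giving *suinaw*.
The final sound of the definite form *suinaw* is /w/, which is a non-sibilant consonant, so the accusative suffix is -i, giving *suinawi*.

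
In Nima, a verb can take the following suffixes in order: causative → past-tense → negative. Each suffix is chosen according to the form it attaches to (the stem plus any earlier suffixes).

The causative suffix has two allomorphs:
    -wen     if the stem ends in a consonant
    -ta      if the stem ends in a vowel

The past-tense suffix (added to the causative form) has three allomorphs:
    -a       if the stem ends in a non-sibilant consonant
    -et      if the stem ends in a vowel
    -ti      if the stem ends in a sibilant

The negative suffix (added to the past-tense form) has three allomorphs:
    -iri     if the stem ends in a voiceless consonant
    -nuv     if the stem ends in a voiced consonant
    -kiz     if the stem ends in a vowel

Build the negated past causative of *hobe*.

The final sound of *hobe* is /e/, which is a vowel, so the causative suffix is -ta, giving *hobeta*.
The causative form *hobeta*: final sound = /a/, a vowel → -et → *hobetaet*.
Since the final sound of the past-tense form *hobetaet* is /t/ (a voiceless consonant), it takes -iri, giving *hobetaetiri*.

hobetaetiri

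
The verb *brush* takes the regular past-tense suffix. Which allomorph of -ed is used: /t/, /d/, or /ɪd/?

/t/

The stem *brush* ends in a voiceless consonant other than /t/.
The -ed suffix is realized as /ɪd/ after /t, d/; as /t/ after other voiceless consonants; and as /d/ after other voiced sounds.
So -ed on *brush* is pronounced /t/.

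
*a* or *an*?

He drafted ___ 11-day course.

an

The indefinite article is chosen by the initial *sound* of the following word, not its spelling.
The number *11* is spoken "eleven", beginning with /ɪˈlɛvən/ — a vowel sound.
So the article is *an*: He drafted an 11-day course.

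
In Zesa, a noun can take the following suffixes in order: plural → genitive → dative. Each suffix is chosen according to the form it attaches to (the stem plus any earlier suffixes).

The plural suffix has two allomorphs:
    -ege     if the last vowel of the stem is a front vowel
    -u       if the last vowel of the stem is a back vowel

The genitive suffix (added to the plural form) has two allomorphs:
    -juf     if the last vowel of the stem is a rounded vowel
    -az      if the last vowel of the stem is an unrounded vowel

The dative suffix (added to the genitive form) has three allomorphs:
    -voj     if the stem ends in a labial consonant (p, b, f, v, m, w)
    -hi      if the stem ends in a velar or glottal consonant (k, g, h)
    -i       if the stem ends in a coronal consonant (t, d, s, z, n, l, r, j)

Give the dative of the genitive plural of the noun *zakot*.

zakotujufvoj

Since the last vowel of *zakot* is /o/ (a back vowel), it takes -u, giving *zakotu*.
The plural form *zakotu* — last vowel /u/ (a rounded vowel) → -juf → *zakotujuf*.
Since the final consonant of the genitive form *zakotujuf* is /f/ (labial), it takes -voj, giving *zakotujufvoj*.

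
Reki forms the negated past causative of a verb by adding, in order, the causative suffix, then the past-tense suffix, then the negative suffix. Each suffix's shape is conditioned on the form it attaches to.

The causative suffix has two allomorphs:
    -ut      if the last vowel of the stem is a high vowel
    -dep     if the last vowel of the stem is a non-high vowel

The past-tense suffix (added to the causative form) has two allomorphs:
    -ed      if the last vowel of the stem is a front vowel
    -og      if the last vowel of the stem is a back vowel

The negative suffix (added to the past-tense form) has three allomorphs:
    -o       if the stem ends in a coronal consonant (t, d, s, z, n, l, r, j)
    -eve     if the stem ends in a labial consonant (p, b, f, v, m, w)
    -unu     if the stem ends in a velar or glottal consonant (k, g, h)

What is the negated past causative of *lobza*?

lobzadepedo

Since the last vowel of *lobza* is /a/ (a non-high vowel), it takes -dep, giving *lobzadep*.
The causative form *lobzadep* — last vowel /e/ (a front vowel) → -ed → *lobzadeped*.
The past-tense form *lobzadeped*: final consonant = /d/, coronal → -o → *lobzadepedo*.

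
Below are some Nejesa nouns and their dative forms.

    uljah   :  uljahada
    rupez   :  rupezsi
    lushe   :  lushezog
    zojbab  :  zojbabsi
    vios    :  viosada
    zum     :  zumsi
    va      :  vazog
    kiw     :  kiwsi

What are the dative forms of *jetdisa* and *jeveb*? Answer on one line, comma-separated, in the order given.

jetdisazog, jevebsi

The alternation tracks the final sound of the stem — -ada when the stem ends in a voiceless consonant (*uljah*, *vios*); -si when the stem ends in a voiced consonant (*rupez*, *zojbab*, *zum*, *kiw*); -zog when the stem ends in a vowel (*lushe*, *va*).
Since the final sound of *jetdisa* is /a/ (a vowel), it takes -zog, giving *jetdisazog*.
*jeveb* — final sound /b/ (a voiced consonant) → -si → *jevebsi*.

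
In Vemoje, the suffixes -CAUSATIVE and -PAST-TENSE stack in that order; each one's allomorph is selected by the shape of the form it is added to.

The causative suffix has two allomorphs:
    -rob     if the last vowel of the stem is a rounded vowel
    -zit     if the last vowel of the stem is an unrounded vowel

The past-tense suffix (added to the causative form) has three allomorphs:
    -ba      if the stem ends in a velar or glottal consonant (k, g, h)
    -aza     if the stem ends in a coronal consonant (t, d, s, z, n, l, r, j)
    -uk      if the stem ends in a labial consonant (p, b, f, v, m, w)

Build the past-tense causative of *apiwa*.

The last vowel of *apiwa* is /a/, which is an unrounded vowel, so the causative suffix is -zit, giving *apiwazit*.
The final consonant of the causative form *apiwazit* is /t/, which is coronal, so the past-tense suffix is -aza, giving *apiwazitaza*.

apiwazitaza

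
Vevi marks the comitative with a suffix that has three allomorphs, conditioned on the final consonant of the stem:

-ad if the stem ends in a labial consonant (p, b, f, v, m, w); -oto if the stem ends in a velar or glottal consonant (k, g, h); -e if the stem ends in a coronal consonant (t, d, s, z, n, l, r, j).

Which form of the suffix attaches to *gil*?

The final consonant of *gil* is /l/, which is coronal, so the suffix is -e.

-e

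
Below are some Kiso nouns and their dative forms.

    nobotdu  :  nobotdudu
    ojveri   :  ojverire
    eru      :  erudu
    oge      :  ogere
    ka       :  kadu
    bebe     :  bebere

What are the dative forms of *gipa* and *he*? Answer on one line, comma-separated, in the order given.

Looking at the last vowel of each stem: -re when the last vowel of the stem is a front vowel (*ojveri*, *oge*, *bebe*); -du when the last vowel of the stem is a back vowel (*nobotdu*, *eru*, *ka*).
*gipa* — last vowel /a/ (a back vowel) → -du → *gipadu*.
Since the last vowel of *he* is /e/ (a front vowel), it takes -re, giving *here*.

gipadu, here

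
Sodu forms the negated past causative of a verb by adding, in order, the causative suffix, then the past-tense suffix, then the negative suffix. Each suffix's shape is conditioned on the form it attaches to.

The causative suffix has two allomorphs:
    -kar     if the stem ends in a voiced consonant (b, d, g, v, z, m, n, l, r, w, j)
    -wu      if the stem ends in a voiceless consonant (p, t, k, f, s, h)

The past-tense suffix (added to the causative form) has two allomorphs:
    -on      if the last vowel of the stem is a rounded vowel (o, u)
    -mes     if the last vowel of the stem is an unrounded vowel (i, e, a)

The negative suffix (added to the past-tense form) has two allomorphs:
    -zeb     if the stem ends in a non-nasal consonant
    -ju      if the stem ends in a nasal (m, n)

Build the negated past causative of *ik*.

The final consonant of *ik* is /k/, which is voiceless, so the causative suffix is -wu, giving *ikwu*.
Since the last vowel of the causative form *ikwu* is /u/ (a rounded vowel), it takes -on, giving *ikwuon*.
The final consonant of the past-tense form *ikwuon* is /n/, which is a nasal, so the negative suffix is -ju, giving *ikwuonju*.

ikwuonju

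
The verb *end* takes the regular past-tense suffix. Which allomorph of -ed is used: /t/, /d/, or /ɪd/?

The stem *end* ends in /t/ or /d/.
The -ed suffix is realized as /ɪd/ after /t, d/; as /t/ after other voiceless consonants; and as /d/ after other voiced sounds.
So -ed on *end* is pronounced /ɪd/.

/ɪd/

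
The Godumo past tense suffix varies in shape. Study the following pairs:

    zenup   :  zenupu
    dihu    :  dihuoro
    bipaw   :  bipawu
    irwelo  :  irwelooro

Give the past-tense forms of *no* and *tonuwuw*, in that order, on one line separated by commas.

nooro, tonuwuwu

The alternation tracks the final sound of the stem — -u when the stem ends in a consonant (*zenup*, *bipaw*); -oro when the stem ends in a vowel (*dihu*, *irwelo*).
*no*: final sound = /o/, a vowel → -oro → *nooro*.
Since the final sound of *tonuwuw* is /w/ (a consonant), it takes -u, giving *tonuwuwu*.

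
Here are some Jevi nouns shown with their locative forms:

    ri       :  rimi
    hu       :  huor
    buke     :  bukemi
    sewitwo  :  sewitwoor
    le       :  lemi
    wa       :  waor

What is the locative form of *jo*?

joor

The pattern is front/back vowel harmony: -mi when the last vowel of the stem is a front vowel (*ri*, *buke*, *le*); -or when the last vowel of the stem is a back vowel (*hu*, *sewitwo*, *wa*).
Since the last vowel of *jo* is /o/ (a back vowel), it takes -or, giving *joor*.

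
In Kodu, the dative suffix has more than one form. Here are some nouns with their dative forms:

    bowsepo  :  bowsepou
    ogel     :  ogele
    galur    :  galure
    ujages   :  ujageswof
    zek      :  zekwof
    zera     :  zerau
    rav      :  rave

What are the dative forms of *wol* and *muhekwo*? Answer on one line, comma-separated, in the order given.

The suffix is conditioned by the final sound: -wof when the stem ends in a voiceless consonant (*ujages*, *zek*); -e when the stem ends in a voiced consonant (*ogel*, *galur*, *rav*); -u when the stem ends in a vowel (*bowsepo*, *zera*).
The final sound of *wol* is /l/, which is a voiced consonant, so the suffix is -e, giving *wole*.
*muhekwo* — final sound /o/ (a vowel) → -u → *muhekwou*.

wole, muhekwou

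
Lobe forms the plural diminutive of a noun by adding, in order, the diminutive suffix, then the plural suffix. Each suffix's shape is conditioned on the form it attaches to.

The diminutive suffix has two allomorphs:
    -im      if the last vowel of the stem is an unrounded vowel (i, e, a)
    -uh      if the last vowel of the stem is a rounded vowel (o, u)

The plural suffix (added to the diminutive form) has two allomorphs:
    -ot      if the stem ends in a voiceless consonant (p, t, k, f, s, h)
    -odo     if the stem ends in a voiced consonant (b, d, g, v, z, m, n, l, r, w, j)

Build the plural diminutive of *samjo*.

samjouhot

*samjo* — last vowel /o/ (a rounded vowel) → -uh → *samjouh*.
The diminutive form *samjouh*: final consonant = /h/, voiceless → -ot → *samjouhot*.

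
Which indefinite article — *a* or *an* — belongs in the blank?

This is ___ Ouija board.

The indefinite article is chosen by the initial *sound* of the following word, not its spelling.
*Ouija* begins with the sound /wiː/ (pronounced /ˈwiːdʒə/) — a consonant sound.
So the article is *a*: This is a Ouija board.

a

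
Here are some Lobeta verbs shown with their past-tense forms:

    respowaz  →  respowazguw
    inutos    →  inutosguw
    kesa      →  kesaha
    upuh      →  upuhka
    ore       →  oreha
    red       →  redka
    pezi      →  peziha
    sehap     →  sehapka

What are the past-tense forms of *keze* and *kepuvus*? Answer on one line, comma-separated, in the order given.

kezeha, kepuvusguw

The suffix is conditioned by the final sound: -guw when the stem ends in a sibilant (*respowaz*, *inutos*); -ka when the stem ends in a non-sibilant consonant (*upuh*, *red*, *sehap*); -ha when the stem ends in a vowel (*kesa*, *ore*, *pezi*).
*keze* — final sound /e/ (a vowel) → -ha → *kezeha*.
*kepuvus* — final sound /s/ (a sibilant) → -guw → *kepuvusguw*.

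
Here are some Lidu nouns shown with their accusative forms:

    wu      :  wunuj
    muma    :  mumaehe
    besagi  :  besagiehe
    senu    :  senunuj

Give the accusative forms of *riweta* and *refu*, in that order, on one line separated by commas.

riwetaehe, refunuj

The alternation tracks the last vowel of the stem — -nuj when the last vowel of the stem is a rounded vowel (*wu*, *senu*); -ehe when the last vowel of the stem is an unrounded vowel (*muma*, *besagi*).
Since the last vowel of *riweta* is /a/ (an unrounded vowel), it takes -ehe, giving *riwetaehe*.
Since the last vowel of *refu* is /u/ (a rounded vowel), it takes -nuj, giving *refunuj*.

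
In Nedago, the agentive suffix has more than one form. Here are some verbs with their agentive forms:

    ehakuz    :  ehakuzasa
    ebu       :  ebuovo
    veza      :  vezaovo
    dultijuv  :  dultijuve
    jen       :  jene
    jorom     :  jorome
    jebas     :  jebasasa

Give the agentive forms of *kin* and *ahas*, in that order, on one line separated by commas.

kine, ahasasa

The suffix is conditioned by the final sound: -asa when the stem ends in a sibilant (*ehakuz*, *jebas*); -e when the stem ends in a non-sibilant consonant (*dultijuv*, *jen*, *jorom*); -ovo when the stem ends in a vowel (*ebu*, *veza*).
*kin*: final sound = /n/, a non-sibilant consonant → -e → *kine*.
Since the final sound of *ahas* is /s/ (a sibilant), it takes -asa, giving *ahasasa*.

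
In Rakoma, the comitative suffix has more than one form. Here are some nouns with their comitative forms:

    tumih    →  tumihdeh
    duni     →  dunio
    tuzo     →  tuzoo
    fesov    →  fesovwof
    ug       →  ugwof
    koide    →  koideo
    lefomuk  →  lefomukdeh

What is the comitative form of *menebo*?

meneboo

Looking at the final sound of each stem: -deh when the stem ends in a voiceless consonant (*tumih*, *lefomuk*); -wof when the stem ends in a voiced consonant (*fesov*, *ug*); -o when the stem ends in a vowel (*duni*, *tuzo*, *koide*).
The final sound of *menebo* is /o/, which is a vowel, so the suffix is -o, giving *meneboo*.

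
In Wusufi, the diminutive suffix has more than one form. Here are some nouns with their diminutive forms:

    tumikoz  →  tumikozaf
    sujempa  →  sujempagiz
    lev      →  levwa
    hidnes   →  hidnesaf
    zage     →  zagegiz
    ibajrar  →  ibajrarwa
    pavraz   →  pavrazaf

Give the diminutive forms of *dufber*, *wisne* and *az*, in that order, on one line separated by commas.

Looking at the final sound of each stem: -af when the stem ends in a sibilant (*tumikoz*, *hidnes*, *pavraz*); -wa when the stem ends in a non-sibilant consonant (*lev*, *ibajrar*); -giz when the stem ends in a vowel (*sujempa*, *zage*).
*dufber*: final sound = /r/, a non-sibilant consonant → -wa → *dufberwa*.
*wisne*: final sound = /e/, a vowel → -giz → *wisnegiz*.
*az*: final sound = /z/, a sibilant → -af → *azaf*.

dufberwa, wisnegiz, azaf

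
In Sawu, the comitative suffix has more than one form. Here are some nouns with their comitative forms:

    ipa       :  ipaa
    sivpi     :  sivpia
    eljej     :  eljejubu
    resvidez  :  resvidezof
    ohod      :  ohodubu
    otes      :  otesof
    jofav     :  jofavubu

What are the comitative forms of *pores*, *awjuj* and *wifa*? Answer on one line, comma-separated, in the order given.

poresof, awjujubu, wifaa

The pattern is sibilance of the final sound: -of when the stem ends in a sibilant (*resvidez*, *otes*); -ubu when the stem ends in a non-sibilant consonant (*eljej*, *ohod*, *jofav*); -a when the stem ends in a vowel (*ipa*, *sivpi*).
Since the final sound of *pores* is /s/ (a sibilant), it takes -of, giving *poresof*.
*awjuj*: final sound = /j/, a non-sibilant consonant → -ubu → *awjujubu*.
The final sound of *wifa* is /a/, which is a vowel, so the suffix is -a, giving *wifaa*.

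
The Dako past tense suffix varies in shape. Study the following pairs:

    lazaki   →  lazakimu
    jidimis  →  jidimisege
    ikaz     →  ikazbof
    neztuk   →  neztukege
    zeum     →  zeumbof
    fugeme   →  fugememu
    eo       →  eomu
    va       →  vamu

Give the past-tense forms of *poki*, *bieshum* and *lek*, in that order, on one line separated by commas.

pokimu, bieshumbof, lekege

Looking at the final sound of each stem: -ege when the stem ends in a voiceless consonant (*jidimis*, *neztuk*); -bof when the stem ends in a voiced consonant (*ikaz*, *zeum*); -mu when the stem ends in a vowel (*lazaki*, *fugeme*, *eo*, *va*).
*poki* — final sound /i/ (a vowel) → -mu → *pokimu*.
*bieshum*: final sound = /m/, a voiced consonant → -bof → *bieshumbof*.
*lek* — final sound /k/ (a voiceless consonant) → -ege → *lekege*.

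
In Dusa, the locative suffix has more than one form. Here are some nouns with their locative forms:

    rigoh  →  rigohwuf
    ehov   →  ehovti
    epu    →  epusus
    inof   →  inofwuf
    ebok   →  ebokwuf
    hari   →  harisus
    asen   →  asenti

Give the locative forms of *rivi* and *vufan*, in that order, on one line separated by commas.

Looking at the final sound of each stem: -wuf when the stem ends in a voiceless consonant (*rigoh*, *inof*, *ebok*); -ti when the stem ends in a voiced consonant (*ehov*, *asen*); -sus when the stem ends in a vowel (*epu*, *hari*).
*rivi*: final sound = /i/, a vowel → -sus → *rivisus*.
The final sound of *vufan* is /n/, which is a voiced consonant, so the suffix is -ti, giving *vufanti*.

rivisus, vufanti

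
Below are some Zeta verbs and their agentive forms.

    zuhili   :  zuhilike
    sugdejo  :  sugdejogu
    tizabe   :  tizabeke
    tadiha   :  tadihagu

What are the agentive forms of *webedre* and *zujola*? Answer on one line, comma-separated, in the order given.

The alternation tracks the last vowel of the stem — -ke when the last vowel of the stem is a front vowel (*zuhili*, *tizabe*); -gu when the last vowel of the stem is a back vowel (*sugdejo*, *tadiha*).
*webedre* — last vowel /e/ (a front vowel) → -ke → *webedreke*.
*zujola* — last vowel /a/ (a back vowel) → -gu → *zujolagu*.

webedreke, zujolagu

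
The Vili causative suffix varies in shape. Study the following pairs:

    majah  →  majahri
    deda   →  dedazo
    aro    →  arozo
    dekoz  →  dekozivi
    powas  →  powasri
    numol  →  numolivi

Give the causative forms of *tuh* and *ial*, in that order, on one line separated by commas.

tuhri, ialivi

The alternation tracks the final sound of the stem — -ri when the stem ends in a voiceless consonant (*majah*, *powas*); -ivi when the stem ends in a voiced consonant (*dekoz*, *numol*); -zo when the stem ends in a vowel (*deda*, *aro*).
The final sound of *tuh* is /h/, which is a voiceless consonant, so the suffix is -ri, giving *tuhri*.
Since the final sound of *ial* is /l/ (a voiced consonant), it takes -ivi, giving *ialivi*.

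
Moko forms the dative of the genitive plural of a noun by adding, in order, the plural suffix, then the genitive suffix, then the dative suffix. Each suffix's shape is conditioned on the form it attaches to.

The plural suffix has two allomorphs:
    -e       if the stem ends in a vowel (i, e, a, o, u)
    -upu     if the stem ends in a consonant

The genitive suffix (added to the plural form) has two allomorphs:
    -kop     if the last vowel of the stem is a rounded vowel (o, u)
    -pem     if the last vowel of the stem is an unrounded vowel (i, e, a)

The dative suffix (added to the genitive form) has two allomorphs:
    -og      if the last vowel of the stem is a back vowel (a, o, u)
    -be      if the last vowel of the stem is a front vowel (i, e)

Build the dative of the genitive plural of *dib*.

dibupukopog

*dib*: final sound = /b/, a consonant → -upu → *dibupu*.
Since the last vowel of the plural form *dibupu* is /u/ (a rounded vowel), it takes -kop, giving *dibupukop*.
Since the last vowel of the genitive form *dibupukop* is /o/ (a back vowel), it takes -og, giving *dibupukopog*.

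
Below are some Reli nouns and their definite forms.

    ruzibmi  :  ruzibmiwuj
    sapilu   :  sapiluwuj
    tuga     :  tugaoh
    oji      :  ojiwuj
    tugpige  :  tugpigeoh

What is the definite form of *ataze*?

The pattern is height harmony: -wuj when the last vowel of the stem is a high vowel (*ruzibmi*, *sapilu*, *oji*); -oh when the last vowel of the stem is a non-high vowel (*tuga*, *tugpige*).
The last vowel of *ataze* is /e/, which is a non-high vowel, so the suffix is -oh, giving *atazeoh*.

atazeoh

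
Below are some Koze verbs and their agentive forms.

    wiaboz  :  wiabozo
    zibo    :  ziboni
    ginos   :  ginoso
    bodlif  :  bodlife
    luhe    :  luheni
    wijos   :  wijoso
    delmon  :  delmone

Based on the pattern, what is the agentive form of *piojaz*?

piojazo

The pattern is sibilance of the final sound: -o when the stem ends in a sibilant (*wiaboz*, *ginos*, *wijos*); -e when the stem ends in a non-sibilant consonant (*bodlif*, *delmon*); -ni when the stem ends in a vowel (*zibo*, *luhe*).
The final sound of *piojaz* is /z/, which is a sibilant, so the suffix is -o, giving *piojazo*.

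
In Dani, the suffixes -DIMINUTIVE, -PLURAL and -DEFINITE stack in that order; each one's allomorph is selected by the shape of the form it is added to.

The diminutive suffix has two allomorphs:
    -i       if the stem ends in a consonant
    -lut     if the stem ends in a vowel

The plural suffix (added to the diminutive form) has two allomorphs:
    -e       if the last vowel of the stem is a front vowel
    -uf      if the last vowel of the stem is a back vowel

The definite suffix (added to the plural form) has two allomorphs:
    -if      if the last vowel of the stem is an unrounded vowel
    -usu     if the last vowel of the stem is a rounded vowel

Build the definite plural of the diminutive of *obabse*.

obabselutufusu

Since the final sound of *obabse* is /e/ (a vowel), it takes -lut, giving *obabselut*.
Since the last vowel of the diminutive form *obabselut* is /u/ (a back vowel), it takes -uf, giving *obabselutuf*.
The plural form *obabselutuf* — last vowel /u/ (a rounded vowel) → -usu → *obabselutufusu*.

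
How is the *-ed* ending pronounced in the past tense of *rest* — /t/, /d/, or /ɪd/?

/ɪd/

The stem *rest* ends in /t/ or /d/.
The -ed suffix is realized as /ɪd/ after /t, d/; as /t/ after other voiceless consonants; and as /d/ after other voiced sounds.
So -ed on *rest* is pronounced /ɪd/.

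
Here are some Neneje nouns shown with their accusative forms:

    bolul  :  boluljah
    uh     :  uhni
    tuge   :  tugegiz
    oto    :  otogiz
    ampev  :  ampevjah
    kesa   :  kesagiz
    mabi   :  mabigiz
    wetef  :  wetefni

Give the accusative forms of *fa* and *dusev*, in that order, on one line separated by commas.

The suffix is conditioned by the final sound: -ni when the stem ends in a voiceless consonant (*uh*, *wetef*); -jah when the stem ends in a voiced consonant (*bolul*, *ampev*); -giz when the stem ends in a vowel (*tuge*, *oto*, *kesa*, *mabi*).
*fa* — final sound /a/ (a vowel) → -giz → *fagiz*.
*dusev* — final sound /v/ (a voiced consonant) → -jah → *dusevjah*.

fagiz, dusevjah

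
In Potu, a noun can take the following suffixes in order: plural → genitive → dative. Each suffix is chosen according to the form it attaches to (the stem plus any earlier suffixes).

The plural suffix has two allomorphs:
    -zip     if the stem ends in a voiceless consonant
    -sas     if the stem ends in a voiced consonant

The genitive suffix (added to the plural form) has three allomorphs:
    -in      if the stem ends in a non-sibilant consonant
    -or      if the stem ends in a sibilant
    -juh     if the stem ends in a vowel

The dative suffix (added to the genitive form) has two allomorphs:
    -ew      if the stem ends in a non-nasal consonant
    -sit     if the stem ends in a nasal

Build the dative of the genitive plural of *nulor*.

*nulor* — final consonant /r/ (voiced) → -sas → *nulorsas*.
Since the final sound of the plural form *nulorsas* is /s/ (a sibilant), it takes -or, giving *nulorsasor*.
The genitive form *nulorsasor* — final consonant /r/ (non-nasal) → -ew → *nulorsasorew*.

nulorsasorew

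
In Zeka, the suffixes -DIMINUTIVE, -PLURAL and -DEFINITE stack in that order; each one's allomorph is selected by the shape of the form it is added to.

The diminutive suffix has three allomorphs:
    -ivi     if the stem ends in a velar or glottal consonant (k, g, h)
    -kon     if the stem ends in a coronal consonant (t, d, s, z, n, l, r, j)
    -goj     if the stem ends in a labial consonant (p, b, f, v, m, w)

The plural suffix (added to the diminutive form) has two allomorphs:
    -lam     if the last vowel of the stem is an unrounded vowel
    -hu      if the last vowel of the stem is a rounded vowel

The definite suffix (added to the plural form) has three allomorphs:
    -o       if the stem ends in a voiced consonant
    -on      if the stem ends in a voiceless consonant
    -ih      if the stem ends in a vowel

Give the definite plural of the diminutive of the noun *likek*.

likekivilamo

The final consonant of *likek* is /k/, which is velar/glottal, so the diminutive suffix is -ivi, giving *likekivi*.
The diminutive form *likekivi* — last vowel /i/ (an unrounded vowel) → -lam → *likekivilam*.
The final sound of the plural form *likekivilam* is /m/, which is a voiced consonant, so the definite suffix is -o, giving *likekivilamo*.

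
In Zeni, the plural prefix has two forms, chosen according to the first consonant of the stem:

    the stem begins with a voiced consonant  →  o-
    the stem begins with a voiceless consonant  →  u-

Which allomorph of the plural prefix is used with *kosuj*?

Since the first consonant of *kosuj* is /k/ (voiceless), it takes u-.

u-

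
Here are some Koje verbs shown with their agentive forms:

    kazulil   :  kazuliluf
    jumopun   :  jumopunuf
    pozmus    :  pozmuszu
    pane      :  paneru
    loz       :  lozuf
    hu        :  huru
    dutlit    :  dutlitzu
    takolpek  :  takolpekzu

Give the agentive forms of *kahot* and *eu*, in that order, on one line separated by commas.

kahotzu, euru

The alternation tracks the final sound of the stem — -zu when the stem ends in a voiceless consonant (*pozmus*, *dutlit*, *takolpek*); -uf when the stem ends in a voiced consonant (*kazulil*, *jumopun*, *loz*); -ru when the stem ends in a vowel (*pane*, *hu*).
The final sound of *kahot* is /t/, which is a voiceless consonant, so the suffix is -zu, giving *kahotzu*.
Since the final sound of *eu* is /u/ (a vowel), it takes -ru, giving *euru*.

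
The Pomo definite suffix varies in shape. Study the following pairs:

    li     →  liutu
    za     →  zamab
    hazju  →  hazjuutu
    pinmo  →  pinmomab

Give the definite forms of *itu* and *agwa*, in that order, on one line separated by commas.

ituutu, agwamab

The suffix is conditioned by the last vowel: -utu when the last vowel of the stem is a high vowel (*li*, *hazju*); -mab when the last vowel of the stem is a non-high vowel (*za*, *pinmo*).
*itu*: last vowel = /u/, a high vowel → -utu → *ituutu*.
*agwa* — last vowel /a/ (a non-high vowel) → -mab → *agwamab*.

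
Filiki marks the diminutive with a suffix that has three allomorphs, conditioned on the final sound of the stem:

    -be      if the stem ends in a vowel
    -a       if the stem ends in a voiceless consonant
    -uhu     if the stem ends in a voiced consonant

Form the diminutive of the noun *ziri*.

*ziri*: final sound = /i/, a vowel → -be → *ziribe*.

ziribe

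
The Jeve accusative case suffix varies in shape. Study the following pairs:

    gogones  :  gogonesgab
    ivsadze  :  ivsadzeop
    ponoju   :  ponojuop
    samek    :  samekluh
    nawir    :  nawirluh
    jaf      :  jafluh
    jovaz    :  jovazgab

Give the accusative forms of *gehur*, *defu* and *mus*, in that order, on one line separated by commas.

The pattern is sibilance of the final sound: -gab when the stem ends in a sibilant (*gogones*, *jovaz*); -luh when the stem ends in a non-sibilant consonant (*samek*, *nawir*, *jaf*); -op when the stem ends in a vowel (*ivsadze*, *ponoju*).
*gehur* — final sound /r/ (a non-sibilant consonant) → -luh → *gehurluh*.
Since the final sound of *defu* is /u/ (a vowel), it takes -op, giving *defuop*.
The final sound of *mus* is /s/, which is a sibilant, so the suffix is -gab, giving *musgab*.

gehurluh, defuop, musgab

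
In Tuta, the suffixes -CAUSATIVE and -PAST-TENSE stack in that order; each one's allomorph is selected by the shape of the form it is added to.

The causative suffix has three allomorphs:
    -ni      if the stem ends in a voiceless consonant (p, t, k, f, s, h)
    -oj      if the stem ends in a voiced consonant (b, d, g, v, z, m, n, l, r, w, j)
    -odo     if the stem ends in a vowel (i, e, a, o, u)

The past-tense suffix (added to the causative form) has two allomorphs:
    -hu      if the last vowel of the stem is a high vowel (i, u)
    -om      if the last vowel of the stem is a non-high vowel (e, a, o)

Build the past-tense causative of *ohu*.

The final sound of *ohu* is /u/, which is a vowel, so the causative suffix is -odo, giving *ohuodo*.
The causative form *ohuodo* — last vowel /o/ (a non-high vowel) → -om → *ohuodoom*.

ohuodoom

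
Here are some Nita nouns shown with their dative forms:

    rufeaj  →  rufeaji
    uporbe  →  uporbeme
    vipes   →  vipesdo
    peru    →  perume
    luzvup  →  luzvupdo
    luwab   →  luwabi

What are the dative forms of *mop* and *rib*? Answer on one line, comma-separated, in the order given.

mopdo, ribi

The alternation tracks the final sound of the stem — -do when the stem ends in a voiceless consonant (*vipes*, *luzvup*); -i when the stem ends in a voiced consonant (*rufeaj*, *luwab*); -me when the stem ends in a vowel (*uporbe*, *peru*).
*mop*: final sound = /p/, a voiceless consonant → -do → *mopdo*.
*rib*: final sound = /b/, a voiced consonant → -i → *ribi*.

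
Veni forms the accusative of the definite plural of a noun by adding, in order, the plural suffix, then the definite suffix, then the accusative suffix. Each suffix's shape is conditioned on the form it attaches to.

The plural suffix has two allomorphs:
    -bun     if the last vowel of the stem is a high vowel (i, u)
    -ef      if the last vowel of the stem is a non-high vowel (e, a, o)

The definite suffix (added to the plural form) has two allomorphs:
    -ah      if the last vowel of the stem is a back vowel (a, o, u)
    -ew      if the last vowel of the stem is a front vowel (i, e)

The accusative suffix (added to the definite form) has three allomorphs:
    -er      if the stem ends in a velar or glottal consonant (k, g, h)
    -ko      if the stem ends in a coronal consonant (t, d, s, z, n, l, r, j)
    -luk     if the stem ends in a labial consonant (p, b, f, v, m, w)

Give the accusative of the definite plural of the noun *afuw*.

*afuw*: last vowel = /u/, a high vowel → -bun → *afuwbun*.
The last vowel of the plural form *afuwbun* is /u/, which is a back vowel, so the definite suffix is -ah, giving *afuwbunah*.
Since the final consonant of the definite form *afuwbunah* is /h/ (velar/glottal), it takes -er, giving *afuwbunaher*.

afuwbunaher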